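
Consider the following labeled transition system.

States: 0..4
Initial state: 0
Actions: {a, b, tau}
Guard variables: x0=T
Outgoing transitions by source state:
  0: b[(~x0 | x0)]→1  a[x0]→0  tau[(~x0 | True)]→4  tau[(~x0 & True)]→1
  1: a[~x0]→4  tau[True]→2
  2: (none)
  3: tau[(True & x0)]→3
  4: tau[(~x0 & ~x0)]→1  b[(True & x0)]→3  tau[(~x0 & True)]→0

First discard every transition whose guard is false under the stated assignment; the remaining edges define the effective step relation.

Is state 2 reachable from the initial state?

Answer: REACHABLE

Analysis:
Guard filter leaves 6 enabled edge(s).
L0 = {0}
L1 = {1,4}  cumulative {0,1,4}
L2 = {2,3}  cumulative {0,1,2,3,4}
Reachable = {0,1,2,3,4}
Path to 2: b·tau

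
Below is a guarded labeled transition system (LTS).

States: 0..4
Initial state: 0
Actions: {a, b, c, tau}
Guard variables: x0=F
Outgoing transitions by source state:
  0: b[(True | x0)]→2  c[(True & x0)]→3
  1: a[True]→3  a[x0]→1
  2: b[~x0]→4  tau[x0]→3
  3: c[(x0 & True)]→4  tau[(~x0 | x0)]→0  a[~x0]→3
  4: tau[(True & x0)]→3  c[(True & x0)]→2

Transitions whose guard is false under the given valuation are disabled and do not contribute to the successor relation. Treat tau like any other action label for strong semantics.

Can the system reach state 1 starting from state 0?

After dropping false guards: 5 live edges.
Layer 0: {0}
Layer 1: {2}  now seen {0,2}
Layer 2: {4}  now seen {0,2,4}
R = {0,2,4}

Answer: UNREACHABLE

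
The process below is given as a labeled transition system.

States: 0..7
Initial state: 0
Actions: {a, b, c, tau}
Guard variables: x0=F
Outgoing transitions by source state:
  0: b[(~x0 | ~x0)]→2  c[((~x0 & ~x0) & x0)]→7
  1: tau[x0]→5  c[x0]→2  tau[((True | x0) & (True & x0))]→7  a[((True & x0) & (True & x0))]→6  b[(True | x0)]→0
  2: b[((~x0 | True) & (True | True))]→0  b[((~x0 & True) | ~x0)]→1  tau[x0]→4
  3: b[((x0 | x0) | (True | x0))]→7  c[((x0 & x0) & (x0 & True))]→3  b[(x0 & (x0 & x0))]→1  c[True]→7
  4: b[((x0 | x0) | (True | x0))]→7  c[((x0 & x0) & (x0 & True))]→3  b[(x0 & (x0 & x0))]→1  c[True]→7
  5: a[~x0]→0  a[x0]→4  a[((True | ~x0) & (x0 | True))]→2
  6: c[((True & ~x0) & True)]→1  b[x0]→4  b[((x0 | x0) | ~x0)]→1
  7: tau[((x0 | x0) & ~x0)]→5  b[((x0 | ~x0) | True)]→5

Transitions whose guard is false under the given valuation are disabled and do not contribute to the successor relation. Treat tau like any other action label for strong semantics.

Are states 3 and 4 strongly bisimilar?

Answer: BISIMILAR

Working:
Compute ~ classes (split until stable):
  π0 = {{0,1,2,3,4,5,6,7}}
  π1 = {{0,1,2,7},{3,4,6},{5}}
  π2 = {{0,1,2},{3,4,6},{5},{7}}
  π3 = {{0,1,2},{3,4},{5},{6},{7}}
5 equivalence class(es) (converged in 4)
3∈{3,4}, 4∈{3,4}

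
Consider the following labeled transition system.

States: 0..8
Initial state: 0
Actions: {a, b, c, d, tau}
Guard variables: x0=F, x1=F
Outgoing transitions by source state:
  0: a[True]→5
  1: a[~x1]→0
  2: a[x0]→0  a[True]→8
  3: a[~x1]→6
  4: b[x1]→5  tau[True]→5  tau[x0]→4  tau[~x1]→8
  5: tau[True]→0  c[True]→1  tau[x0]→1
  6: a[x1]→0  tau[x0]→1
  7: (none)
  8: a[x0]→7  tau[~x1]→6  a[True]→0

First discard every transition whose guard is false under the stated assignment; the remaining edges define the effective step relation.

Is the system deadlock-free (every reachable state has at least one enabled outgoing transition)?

Reach set: {0,1,5}
  0: a→5  [1 exit(s)]
  1: a→0  [1 exit(s)]
  5: c→1  tau→0  [2 exit(s)]

Answer: DEADLOCK-FREE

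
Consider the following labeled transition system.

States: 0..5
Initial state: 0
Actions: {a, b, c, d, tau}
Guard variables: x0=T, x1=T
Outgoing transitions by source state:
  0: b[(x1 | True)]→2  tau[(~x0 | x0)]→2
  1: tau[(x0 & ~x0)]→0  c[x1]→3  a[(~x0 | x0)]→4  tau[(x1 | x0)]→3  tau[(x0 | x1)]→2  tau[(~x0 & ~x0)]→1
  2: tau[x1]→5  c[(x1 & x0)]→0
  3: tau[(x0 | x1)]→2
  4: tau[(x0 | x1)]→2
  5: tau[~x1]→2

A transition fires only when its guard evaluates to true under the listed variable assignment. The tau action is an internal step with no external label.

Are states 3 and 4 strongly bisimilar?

Refine partition for ~:
  π0 = {{0,1,2,3,4,5}}
  π1 = {{0},{1},{2},{3,4},{5}}
Fixed point at round 2; 5 class(es).
class of 3: {3,4}; class of 4: {3,4}

Answer: BISIMILAR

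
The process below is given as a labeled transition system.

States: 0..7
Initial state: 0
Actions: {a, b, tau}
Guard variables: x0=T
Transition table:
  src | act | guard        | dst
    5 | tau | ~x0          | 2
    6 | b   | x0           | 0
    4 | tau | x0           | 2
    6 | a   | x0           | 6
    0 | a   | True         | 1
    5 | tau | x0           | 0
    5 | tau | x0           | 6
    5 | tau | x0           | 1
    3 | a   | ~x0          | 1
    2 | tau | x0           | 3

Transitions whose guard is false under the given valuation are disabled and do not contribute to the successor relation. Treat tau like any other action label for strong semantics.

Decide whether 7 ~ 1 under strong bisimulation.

Answer: BISIMILAR

Analysis:
Bisimulation quotient by refinement:
  P[0] = {{0,1,2,3,4,5,6,7}}
  P[1] = {{0},{1,3,7},{2,4,5},{6}}
  P[2] = {{0},{1,3,7},{2},{4},{5},{6}}
6 equivalence class(es) (converged in 3)
class of 7: {1,3,7}; class of 1: {1,3,7}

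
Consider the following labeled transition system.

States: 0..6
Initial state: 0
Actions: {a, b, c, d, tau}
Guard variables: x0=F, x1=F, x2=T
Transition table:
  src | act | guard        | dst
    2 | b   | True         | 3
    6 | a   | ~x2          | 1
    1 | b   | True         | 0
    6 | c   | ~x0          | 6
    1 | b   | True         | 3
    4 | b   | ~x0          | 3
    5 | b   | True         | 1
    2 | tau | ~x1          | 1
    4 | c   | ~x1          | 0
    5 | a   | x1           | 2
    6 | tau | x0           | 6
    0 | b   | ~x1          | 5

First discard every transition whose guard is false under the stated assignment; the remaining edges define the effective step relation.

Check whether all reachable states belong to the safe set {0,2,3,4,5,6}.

Answer: INVARIANT VIOLATED at state 1

Trace:
Safe = {0,2,3,4,5,6}
R = {0,1,3,5}
  0: ✓
  1: outside
  3: ✓
  5: ✓
reach 1 via b·b — violates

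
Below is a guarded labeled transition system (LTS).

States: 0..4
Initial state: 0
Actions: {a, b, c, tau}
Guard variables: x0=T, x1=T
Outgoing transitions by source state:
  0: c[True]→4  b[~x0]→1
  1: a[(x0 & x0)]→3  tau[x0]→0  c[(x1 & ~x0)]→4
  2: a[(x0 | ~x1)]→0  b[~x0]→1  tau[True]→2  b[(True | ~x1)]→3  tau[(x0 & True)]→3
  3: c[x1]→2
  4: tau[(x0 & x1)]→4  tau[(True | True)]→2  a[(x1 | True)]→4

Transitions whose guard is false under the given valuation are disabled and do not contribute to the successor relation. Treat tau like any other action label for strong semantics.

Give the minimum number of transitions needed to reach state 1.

Breadth-first toward 1:
  depth 0: {0}
  depth 1: {4}
  depth 2: {2}
  depth 3: {3}
1 never appears.

Answer: UNREACHABLE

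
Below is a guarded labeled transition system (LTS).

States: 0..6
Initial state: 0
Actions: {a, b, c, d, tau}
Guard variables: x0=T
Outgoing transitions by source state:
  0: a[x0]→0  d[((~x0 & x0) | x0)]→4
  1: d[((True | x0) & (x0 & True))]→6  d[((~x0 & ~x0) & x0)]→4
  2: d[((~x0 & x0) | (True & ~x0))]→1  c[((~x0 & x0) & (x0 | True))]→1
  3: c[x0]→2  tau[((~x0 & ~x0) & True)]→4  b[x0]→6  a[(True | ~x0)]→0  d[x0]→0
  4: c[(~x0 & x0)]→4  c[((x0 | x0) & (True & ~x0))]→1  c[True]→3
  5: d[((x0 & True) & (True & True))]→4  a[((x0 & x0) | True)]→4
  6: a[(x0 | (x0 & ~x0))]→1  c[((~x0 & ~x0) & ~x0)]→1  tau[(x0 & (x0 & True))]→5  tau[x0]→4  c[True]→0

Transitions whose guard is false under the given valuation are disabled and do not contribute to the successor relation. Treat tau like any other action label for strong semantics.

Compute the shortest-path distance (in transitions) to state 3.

BFS to 3:
  depth 0: {0}
  depth 1: {4}
  depth 2: {3}
3 enters at depth 2; path d·c

Answer: 2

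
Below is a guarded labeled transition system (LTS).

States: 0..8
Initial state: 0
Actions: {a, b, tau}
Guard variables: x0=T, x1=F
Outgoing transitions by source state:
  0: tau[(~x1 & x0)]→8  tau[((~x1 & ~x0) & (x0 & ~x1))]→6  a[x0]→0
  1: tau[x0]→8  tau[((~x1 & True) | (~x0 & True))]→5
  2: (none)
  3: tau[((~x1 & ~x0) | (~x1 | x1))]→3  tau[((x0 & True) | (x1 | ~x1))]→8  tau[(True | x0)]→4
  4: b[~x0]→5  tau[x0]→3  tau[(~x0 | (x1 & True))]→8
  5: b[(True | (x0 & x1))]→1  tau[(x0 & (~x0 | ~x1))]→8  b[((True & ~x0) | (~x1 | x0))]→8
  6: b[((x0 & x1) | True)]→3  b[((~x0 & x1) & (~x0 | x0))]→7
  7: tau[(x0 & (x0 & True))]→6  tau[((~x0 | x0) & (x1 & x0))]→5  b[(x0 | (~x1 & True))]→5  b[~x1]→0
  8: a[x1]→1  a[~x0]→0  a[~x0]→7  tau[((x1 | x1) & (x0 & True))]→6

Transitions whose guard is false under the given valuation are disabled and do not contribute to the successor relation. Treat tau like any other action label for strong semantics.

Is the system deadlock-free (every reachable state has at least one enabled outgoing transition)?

Answer: DEADLOCK at state 8

Trace:
Reach set: {0,8}
  0: a→0  tau→8  [2 exit(s)]
  8: ∅  [STUCK]
trace reaching 8: tau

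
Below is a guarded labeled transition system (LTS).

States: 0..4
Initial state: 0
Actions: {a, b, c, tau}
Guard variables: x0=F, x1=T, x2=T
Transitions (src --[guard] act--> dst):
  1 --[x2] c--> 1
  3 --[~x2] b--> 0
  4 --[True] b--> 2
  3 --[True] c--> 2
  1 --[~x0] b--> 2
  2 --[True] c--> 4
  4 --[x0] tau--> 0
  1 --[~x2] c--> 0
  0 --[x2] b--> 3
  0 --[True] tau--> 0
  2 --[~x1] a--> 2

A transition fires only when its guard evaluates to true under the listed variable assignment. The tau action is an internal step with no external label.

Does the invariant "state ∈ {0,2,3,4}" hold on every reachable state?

Answer: INVARIANT HOLDS

Working:
Allowed set {0,2,3,4}
R = {0,2,3,4}
  0: ✓
  2: ✓
  3: ✓
  4: ✓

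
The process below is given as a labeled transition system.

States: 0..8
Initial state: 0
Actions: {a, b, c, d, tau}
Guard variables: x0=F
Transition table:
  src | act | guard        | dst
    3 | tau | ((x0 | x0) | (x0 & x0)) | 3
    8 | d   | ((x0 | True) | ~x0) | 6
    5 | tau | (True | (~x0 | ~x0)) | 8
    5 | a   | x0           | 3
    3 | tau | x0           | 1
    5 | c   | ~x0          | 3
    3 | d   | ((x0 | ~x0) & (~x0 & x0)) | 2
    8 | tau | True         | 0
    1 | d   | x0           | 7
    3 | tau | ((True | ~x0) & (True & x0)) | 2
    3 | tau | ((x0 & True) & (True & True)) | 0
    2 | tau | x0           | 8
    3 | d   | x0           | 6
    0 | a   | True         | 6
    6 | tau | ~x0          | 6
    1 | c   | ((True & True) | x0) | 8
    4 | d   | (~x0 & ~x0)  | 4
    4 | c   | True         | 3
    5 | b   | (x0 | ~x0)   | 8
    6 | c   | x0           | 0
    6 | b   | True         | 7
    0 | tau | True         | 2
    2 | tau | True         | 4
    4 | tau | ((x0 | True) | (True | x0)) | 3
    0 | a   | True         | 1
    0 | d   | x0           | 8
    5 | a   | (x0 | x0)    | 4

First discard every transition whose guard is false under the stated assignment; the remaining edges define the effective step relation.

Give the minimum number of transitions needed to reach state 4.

Breadth-first toward 4:
  L0 = {0}
  L1 = {1,2,6}
  L2 = {4,7,8}
first hit 4 at d=2 via tau·tau

Answer: 2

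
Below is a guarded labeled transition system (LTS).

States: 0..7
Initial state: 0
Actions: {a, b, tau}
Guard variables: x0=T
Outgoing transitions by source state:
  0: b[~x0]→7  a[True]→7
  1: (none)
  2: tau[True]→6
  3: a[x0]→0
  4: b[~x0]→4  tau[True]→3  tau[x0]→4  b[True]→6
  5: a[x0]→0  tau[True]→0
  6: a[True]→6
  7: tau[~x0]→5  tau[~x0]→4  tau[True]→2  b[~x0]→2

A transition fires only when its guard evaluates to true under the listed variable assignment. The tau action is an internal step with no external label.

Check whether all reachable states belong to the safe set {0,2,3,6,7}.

Answer: INVARIANT HOLDS

Analysis:
Allowed set {0,2,3,6,7}
Reachable = {0,2,6,7}
  0: ok
  2: ok
  6: ok
  7: ok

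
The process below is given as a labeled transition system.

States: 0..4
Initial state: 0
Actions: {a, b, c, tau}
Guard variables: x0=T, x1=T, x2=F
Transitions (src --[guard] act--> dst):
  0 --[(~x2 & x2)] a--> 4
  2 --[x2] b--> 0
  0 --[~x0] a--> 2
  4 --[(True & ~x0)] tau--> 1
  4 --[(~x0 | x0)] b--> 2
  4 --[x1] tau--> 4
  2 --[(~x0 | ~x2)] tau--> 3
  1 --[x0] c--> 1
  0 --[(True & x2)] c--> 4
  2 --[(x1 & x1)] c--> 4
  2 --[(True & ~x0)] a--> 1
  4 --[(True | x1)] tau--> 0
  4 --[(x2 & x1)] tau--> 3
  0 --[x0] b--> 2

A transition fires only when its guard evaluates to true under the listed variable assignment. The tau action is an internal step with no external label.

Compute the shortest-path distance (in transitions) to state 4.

Breadth-first toward 4:
  depth 0: {0}
  depth 1: {2}
  depth 2: {3,4}
depth(4)=2, e.g. b·c

Answer: 2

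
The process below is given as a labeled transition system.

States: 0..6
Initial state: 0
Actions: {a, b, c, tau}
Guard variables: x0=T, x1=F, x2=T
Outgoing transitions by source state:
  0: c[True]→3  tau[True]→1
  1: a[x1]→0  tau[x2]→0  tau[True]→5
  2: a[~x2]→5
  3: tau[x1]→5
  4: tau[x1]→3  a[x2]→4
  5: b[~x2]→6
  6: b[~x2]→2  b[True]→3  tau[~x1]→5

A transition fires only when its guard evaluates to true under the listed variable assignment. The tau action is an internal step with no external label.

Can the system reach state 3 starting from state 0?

Answer: REACHABLE

Analysis:
Guard filter leaves 7 enabled edge(s).
L0 = {0}
L1 = {1,3}  now seen {0,1,3}
L2 = {5}  now seen {0,1,3,5}
R = {0,1,3,5}
trace reaching 3: c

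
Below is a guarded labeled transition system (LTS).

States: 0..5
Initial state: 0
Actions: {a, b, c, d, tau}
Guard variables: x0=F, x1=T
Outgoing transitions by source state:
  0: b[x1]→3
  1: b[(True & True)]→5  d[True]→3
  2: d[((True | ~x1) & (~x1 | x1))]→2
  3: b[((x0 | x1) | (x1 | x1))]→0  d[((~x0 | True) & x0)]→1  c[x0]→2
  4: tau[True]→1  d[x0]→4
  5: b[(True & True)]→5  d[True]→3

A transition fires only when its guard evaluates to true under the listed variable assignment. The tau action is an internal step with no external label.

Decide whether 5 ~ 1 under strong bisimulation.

Bisimulation quotient by refinement:
  P[0] = {{0,1,2,3,4,5}}
  P[1] = {{0,3},{1,5},{2},{4}}
Fixed point at round 2; 4 class(es).
5∈{1,5}, 1∈{1,5}

Answer: BISIMILAR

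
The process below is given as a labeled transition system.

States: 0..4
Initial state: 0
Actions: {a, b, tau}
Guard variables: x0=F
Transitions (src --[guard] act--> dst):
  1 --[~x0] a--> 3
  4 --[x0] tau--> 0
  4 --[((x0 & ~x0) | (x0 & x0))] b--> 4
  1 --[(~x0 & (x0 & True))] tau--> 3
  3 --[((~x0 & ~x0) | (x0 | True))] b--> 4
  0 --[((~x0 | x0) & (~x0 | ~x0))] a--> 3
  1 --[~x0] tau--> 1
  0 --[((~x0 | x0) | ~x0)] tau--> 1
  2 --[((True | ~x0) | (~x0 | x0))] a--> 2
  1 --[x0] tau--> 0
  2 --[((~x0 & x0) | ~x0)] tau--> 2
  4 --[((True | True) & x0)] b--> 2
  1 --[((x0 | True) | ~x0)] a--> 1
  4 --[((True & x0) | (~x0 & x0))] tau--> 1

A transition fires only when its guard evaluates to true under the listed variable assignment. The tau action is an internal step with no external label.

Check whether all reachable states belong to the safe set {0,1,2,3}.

Allowed set {0,1,2,3}
Reachable = {0,1,3,4}
  0: ✓
  1: ✓
  3: ✓
  4: VIOLATES
reach 4 via a·b — violates

Answer: INVARIANT VIOLATED at state 4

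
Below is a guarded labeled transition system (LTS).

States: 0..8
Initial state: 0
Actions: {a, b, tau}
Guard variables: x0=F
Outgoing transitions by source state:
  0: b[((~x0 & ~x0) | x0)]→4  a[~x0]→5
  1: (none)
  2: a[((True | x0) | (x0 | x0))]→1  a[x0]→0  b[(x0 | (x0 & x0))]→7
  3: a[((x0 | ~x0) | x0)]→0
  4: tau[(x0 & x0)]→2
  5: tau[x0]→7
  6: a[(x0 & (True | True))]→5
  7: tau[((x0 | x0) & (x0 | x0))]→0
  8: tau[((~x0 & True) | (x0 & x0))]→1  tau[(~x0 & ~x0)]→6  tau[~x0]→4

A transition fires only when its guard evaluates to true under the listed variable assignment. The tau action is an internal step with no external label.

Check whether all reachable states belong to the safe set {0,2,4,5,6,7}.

Allowed set {0,2,4,5,6,7}
Reachable = {0,4,5}
  0: ok
  4: ok
  5: ok

Answer: INVARIANT HOLDS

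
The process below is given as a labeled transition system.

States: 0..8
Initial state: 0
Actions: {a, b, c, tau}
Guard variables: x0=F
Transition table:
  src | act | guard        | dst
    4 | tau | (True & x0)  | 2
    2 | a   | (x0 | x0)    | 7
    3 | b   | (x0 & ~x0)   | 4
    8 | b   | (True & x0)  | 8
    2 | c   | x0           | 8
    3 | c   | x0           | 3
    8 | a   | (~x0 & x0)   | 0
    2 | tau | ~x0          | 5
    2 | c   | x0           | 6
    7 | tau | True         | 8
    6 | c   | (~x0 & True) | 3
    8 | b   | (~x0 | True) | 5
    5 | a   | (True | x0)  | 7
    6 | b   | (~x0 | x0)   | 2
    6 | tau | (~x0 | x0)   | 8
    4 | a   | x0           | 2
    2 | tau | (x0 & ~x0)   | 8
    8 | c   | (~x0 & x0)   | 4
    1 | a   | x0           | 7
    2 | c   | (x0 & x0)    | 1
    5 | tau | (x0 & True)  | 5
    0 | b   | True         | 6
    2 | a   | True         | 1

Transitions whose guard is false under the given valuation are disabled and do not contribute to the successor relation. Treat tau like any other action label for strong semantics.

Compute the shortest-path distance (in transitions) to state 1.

Answer: 3

Working:
Breadth-first toward 1:
  depth 0: {0}
  depth 1: {6}
  depth 2: {2,3,8}
  depth 3: {1,5}
1 enters at depth 3; path b·b·a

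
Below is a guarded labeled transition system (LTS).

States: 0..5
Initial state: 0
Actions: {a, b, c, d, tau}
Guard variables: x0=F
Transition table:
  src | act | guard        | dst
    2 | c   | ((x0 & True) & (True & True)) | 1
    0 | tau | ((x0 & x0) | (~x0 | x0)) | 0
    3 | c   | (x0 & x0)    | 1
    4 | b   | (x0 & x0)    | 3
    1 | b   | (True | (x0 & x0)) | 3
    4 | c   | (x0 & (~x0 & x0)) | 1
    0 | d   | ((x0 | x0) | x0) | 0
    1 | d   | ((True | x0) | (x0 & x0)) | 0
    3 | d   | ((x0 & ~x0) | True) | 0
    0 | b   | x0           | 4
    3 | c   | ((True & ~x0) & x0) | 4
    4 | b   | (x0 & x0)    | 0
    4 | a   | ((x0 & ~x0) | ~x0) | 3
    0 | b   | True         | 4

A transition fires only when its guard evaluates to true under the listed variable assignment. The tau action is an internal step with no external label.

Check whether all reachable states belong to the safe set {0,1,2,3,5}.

Safe = {0,1,2,3,5}
R = {0,3,4}
  0: ok
  3: ok
  4: outside
witness against invariant: b → 4

Answer: INVARIANT VIOLATED at state 4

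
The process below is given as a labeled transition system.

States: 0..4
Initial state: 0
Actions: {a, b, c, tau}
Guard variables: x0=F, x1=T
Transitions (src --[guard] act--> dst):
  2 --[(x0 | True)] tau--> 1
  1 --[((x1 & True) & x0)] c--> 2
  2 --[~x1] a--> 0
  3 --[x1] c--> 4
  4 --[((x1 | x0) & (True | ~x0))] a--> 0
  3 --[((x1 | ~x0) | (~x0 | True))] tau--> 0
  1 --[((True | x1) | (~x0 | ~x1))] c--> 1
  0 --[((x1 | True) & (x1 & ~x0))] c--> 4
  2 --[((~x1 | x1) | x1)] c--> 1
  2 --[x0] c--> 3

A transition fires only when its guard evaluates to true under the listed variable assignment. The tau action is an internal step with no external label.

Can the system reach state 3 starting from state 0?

Answer: UNREACHABLE

Trace:
7 transition(s) survive guard evaluation.
L0 = {0}
L1 = {4}  cumulative {0,4}
Reach set: {0,4}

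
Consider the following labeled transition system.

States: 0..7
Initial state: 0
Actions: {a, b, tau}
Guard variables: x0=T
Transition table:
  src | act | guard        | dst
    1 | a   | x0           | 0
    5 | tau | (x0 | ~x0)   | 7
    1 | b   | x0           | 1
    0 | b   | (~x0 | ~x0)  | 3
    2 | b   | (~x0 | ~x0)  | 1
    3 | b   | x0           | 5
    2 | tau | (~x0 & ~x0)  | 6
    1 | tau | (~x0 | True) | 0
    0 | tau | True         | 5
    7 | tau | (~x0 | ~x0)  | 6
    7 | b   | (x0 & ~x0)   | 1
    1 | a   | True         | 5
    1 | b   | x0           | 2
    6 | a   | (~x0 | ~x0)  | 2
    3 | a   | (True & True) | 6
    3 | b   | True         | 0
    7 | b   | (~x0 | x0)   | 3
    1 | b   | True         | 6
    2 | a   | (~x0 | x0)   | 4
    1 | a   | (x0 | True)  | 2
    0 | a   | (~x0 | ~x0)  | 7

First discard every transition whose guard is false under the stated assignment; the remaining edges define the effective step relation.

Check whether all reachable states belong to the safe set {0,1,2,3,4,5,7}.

Allowed set {0,1,2,3,4,5,7}
Reach set: {0,3,5,6,7}
  0: safe
  3: safe
  5: safe
  6: ✗ unsafe
  7: safe
witness against invariant: tau·tau·b·a → 6

Answer: INVARIANT VIOLATED at state 6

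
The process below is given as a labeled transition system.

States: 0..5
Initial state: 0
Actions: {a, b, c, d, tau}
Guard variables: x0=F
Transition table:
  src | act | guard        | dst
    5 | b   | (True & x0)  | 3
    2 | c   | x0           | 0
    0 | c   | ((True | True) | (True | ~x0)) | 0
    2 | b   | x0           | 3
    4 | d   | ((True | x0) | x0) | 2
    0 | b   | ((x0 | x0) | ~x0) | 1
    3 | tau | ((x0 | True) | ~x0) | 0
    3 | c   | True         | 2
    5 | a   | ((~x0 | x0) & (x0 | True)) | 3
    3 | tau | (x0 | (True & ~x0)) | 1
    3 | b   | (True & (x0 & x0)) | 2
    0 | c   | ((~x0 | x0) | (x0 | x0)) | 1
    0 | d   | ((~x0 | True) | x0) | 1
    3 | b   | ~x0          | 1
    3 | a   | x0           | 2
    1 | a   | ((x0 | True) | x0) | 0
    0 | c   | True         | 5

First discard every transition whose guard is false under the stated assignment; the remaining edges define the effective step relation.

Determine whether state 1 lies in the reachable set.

Answer: REACHABLE

Working:
After dropping false guards: 12 live edges.
Layer 0: {0}
Layer 1: {1,5}  now seen {0,1,5}
Layer 2: {3}  now seen {0,1,3,5}
Layer 3: {2}  now seen {0,1,2,3,5}
Reach set: {0,1,2,3,5}
trace reaching 1: c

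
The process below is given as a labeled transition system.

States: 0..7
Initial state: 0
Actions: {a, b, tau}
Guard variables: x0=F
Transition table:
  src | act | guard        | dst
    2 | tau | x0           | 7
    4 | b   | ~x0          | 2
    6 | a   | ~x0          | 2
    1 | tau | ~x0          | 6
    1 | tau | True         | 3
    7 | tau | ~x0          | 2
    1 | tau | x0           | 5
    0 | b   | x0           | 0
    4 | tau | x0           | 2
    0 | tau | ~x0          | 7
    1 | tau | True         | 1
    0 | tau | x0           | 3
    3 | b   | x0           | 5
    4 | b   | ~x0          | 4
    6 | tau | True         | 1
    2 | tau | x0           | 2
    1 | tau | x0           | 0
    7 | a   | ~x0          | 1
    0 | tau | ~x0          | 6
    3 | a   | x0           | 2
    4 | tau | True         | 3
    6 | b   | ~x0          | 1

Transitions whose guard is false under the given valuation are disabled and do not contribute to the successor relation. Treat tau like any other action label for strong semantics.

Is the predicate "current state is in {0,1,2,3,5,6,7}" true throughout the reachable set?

Allowed set {0,1,2,3,5,6,7}
Reach set: {0,1,2,3,6,7}
  0: safe
  1: safe
  2: safe
  3: safe
  6: safe
  7: safe

Answer: INVARIANT HOLDS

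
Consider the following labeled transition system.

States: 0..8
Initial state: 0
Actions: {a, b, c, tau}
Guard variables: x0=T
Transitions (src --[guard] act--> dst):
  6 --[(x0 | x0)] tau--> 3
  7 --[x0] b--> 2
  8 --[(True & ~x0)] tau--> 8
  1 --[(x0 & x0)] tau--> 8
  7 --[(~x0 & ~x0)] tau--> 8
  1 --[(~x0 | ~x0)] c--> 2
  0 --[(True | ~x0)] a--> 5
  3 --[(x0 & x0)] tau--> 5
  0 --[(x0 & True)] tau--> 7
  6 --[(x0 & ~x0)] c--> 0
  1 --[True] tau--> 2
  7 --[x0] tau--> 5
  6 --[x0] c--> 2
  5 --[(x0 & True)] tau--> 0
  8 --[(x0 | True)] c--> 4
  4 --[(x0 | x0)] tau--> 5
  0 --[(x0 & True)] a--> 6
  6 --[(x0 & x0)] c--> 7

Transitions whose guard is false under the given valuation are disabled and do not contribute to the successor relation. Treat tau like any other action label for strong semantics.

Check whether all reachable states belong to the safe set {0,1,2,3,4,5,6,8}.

Answer: INVARIANT VIOLATED at state 7

Trace:
Inv-set: {0,1,2,3,4,5,6,8}
R = {0,2,3,5,6,7}
  0: ok
  2: ok
  3: ok
  5: ok
  6: ok
  7: outside
witness against invariant: tau → 7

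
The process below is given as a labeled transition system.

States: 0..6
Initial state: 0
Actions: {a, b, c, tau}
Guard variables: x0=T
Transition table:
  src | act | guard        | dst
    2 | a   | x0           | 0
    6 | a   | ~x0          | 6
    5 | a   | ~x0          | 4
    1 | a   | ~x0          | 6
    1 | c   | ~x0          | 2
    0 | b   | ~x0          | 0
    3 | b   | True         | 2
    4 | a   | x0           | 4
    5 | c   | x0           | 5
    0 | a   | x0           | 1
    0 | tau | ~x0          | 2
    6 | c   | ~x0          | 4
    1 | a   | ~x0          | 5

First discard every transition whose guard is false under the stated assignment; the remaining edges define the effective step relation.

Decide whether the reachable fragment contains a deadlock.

Answer: DEADLOCK at state 1

Working:
R = {0,1}
  0: a→1  [1 exit(s)]
  1: ∅  [deadlock]
trace reaching 1: a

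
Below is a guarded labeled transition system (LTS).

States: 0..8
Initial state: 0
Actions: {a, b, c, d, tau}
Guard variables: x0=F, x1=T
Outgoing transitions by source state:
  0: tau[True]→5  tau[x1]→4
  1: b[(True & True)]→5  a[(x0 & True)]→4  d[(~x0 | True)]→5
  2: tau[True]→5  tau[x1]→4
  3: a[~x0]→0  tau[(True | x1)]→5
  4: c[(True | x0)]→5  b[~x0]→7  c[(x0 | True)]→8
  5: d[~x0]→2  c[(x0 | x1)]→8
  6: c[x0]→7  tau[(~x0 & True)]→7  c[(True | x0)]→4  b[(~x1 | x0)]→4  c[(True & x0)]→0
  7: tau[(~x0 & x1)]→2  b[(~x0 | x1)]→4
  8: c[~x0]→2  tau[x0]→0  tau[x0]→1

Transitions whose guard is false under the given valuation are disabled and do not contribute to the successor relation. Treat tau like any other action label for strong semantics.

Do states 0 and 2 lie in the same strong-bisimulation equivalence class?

Refine partition for ~:
  P[0] = {{0,1,2,3,4,5,6,7,8}}
  P[1] = {{0,2},{1},{3},{4},{5},{6},{7},{8}}
stable after 2 split(s): 8 block(s)
class of 0: {0,2}; class of 2: {0,2}

Answer: BISIMILAR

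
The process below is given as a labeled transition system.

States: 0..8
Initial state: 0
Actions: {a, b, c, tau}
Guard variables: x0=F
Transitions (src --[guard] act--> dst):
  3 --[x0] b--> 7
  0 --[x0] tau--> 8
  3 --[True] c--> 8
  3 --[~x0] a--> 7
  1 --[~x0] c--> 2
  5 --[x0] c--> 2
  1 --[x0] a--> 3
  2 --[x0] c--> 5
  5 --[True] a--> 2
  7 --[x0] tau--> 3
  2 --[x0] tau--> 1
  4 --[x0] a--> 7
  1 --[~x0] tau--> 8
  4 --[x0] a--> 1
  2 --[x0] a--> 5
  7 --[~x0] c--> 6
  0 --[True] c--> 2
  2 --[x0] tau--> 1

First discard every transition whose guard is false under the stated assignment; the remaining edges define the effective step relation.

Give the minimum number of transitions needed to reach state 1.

Answer: UNREACHABLE

Working:
Layered search for 1:
  L0 = {0}
  L1 = {2}
1 never appears.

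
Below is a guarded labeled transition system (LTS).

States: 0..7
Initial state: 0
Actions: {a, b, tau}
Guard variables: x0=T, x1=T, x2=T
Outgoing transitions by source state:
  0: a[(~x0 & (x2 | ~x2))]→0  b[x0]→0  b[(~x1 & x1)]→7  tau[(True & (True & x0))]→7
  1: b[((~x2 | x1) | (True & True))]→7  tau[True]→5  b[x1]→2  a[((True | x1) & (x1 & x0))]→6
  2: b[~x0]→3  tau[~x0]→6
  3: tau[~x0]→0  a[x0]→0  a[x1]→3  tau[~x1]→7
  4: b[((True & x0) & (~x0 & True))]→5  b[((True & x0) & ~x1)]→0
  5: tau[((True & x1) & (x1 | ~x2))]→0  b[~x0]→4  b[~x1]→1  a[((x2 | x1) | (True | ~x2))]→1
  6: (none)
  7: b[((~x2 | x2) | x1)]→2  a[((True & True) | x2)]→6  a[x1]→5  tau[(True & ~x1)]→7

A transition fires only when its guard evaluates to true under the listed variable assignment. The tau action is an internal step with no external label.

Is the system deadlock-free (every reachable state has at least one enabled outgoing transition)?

Answer: DEADLOCK at state 2

Working:
R = {0,1,2,5,6,7}
  0: b→0  tau→7  [2 exit(s)]
  1: a→6  b→2  b→7  tau→5  [4 exit(s)]
  2: ∅  [STUCK]
  5: a→1  tau→0  [2 exit(s)]
  6: ∅  [STUCK]
  7: a→5  a→6  b→2  [3 exit(s)]
trace reaching 2: tau·b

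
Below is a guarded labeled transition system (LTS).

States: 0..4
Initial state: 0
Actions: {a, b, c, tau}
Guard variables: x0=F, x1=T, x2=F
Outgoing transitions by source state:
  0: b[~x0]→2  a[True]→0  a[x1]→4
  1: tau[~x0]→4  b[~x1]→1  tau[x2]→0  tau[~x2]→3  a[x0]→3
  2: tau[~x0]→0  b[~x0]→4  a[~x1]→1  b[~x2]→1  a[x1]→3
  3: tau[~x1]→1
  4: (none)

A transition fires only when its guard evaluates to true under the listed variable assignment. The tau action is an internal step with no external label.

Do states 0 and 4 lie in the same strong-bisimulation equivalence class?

Compute ~ classes (split until stable):
  π0 = {{0,1,2,3,4}}
  π1 = {{0},{1},{2},{3,4}}
Fixed point at round 2; 4 class(es).
[0]={0}  [4]={3,4}

Answer: NOT BISIMILAR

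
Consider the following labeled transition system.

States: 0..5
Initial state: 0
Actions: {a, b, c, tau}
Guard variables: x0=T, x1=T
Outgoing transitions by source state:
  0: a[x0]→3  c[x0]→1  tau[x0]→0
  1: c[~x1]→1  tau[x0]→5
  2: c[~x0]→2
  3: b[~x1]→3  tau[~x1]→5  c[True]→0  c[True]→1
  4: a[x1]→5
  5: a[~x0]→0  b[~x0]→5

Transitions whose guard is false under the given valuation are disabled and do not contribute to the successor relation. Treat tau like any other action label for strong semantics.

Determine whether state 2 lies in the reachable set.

Guard filter leaves 7 enabled edge(s).
L0 = {0}
L1 = {1,3}  cumulative {0,1,3}
L2 = {5}  cumulative {0,1,3,5}
Reachable = {0,1,3,5}

Answer: UNREACHABLE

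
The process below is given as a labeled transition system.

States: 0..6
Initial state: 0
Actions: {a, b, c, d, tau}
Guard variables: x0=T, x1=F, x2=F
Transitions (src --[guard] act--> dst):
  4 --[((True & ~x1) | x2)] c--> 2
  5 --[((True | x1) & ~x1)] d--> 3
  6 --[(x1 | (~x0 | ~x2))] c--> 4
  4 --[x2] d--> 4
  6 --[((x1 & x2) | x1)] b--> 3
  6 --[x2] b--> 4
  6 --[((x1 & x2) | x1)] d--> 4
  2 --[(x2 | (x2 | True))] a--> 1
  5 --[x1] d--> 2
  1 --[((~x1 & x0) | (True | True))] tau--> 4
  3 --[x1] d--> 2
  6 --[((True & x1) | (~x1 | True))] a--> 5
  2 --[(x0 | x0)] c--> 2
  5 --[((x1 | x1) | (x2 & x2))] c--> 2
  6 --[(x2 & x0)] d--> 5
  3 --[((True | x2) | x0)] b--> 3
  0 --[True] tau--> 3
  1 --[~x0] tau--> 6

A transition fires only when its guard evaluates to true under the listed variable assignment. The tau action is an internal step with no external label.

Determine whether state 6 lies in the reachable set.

Answer: UNREACHABLE

Trace:
After dropping false guards: 9 live edges.
L0 = {0}
L1 = {3}  total {0,3}
Reachable = {0,3}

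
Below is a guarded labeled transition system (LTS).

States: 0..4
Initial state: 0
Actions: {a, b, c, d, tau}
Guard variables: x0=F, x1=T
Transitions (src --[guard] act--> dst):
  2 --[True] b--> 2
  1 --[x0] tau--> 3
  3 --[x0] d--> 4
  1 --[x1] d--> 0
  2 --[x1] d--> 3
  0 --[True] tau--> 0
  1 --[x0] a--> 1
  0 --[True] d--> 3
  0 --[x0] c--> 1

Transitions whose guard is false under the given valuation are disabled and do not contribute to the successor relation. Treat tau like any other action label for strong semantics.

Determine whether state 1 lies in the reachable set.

Answer: UNREACHABLE

Working:
5 transition(s) survive guard evaluation.
depth 0: {0}
depth 1: {3}  total {0,3}
Reachable = {0,3}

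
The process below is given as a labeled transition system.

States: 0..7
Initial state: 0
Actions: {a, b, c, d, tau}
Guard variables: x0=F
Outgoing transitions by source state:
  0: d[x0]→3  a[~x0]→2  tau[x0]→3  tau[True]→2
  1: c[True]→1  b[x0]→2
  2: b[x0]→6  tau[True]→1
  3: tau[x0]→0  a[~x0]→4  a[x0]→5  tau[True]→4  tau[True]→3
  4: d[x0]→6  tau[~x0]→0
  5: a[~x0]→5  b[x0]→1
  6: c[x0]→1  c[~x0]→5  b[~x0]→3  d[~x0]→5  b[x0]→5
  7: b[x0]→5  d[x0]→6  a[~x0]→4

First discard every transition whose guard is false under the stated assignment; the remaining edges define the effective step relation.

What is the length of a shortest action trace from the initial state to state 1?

Answer: 2

Working:
Breadth-first toward 1:
  Layer 0: {0}
  Layer 1: {2}
  Layer 2: {1}
depth(1)=2, e.g. a·tau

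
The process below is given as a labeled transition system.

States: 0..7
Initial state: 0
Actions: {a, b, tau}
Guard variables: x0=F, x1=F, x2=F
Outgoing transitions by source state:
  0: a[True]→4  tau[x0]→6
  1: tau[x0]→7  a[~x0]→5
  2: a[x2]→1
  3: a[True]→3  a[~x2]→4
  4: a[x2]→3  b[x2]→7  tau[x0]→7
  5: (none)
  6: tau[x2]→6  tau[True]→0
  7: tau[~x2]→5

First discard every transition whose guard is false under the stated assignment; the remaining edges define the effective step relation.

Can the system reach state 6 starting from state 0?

Guard filter leaves 6 enabled edge(s).
L0 = {0}
L1 = {4}  cumulative {0,4}
Reach set: {0,4}

Answer: UNREACHABLE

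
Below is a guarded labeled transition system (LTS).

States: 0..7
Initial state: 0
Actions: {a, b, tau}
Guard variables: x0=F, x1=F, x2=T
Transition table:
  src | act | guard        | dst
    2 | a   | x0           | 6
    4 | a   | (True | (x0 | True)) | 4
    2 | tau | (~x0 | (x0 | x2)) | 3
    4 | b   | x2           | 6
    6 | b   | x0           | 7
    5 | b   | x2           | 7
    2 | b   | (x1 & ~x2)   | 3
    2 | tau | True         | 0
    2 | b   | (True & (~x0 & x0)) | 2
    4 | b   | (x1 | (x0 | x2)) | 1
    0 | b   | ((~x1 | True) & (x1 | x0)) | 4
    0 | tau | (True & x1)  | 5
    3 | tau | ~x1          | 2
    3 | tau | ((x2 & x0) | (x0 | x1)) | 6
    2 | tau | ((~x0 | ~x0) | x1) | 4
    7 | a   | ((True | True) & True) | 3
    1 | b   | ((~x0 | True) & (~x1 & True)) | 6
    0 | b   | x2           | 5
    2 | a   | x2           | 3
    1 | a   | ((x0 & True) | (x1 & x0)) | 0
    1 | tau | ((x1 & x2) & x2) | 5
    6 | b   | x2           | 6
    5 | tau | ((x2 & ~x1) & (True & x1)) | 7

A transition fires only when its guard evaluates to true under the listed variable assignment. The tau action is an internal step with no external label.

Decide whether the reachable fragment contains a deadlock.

Answer: DEADLOCK-FREE

Trace:
R = {0,1,2,3,4,5,6,7}
  0: b→5  [1 exit(s)]
  1: b→6  [1 exit(s)]
  2: a→3  tau→0  tau→3  tau→4  [4 exit(s)]
  3: tau→2  [1 exit(s)]
  4: a→4  b→1  b→6  [3 exit(s)]
  5: b→7  [1 exit(s)]
  6: b→6  [1 exit(s)]
  7: a→3  [1 exit(s)]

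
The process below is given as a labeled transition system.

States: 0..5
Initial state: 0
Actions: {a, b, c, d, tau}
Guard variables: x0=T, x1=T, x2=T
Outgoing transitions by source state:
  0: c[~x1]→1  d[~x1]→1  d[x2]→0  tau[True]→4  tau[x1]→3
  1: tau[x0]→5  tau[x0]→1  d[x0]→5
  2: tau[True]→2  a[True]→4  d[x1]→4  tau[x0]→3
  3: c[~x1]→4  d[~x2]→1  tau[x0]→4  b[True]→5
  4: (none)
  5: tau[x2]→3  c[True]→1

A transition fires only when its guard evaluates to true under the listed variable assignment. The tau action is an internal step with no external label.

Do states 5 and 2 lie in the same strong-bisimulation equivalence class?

Compute ~ classes (split until stable):
  P[0] = {{0,1,2,3,4,5}}
  P[1] = {{0,1},{2},{3},{4},{5}}
  P[2] = {{0},{1},{2},{3},{4},{5}}
6 equivalence class(es) (converged in 3)
class of 5: {5}; class of 2: {2}

Answer: NOT BISIMILAR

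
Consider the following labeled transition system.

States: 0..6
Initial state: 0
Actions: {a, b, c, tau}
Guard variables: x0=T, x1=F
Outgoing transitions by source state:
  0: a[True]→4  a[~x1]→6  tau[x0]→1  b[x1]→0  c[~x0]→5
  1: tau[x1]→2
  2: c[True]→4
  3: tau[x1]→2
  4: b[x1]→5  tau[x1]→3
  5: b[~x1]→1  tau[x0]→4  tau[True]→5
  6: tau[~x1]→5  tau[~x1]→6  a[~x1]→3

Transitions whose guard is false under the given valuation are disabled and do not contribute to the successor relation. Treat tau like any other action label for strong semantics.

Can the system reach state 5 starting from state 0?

After dropping false guards: 10 live edges.
Layer 0: {0}
Layer 1: {1,4,6}  total {0,1,4,6}
Layer 2: {3,5}  total {0,1,3,4,5,6}
R = {0,1,3,4,5,6}
witness 5: a·tau

Answer: REACHABLE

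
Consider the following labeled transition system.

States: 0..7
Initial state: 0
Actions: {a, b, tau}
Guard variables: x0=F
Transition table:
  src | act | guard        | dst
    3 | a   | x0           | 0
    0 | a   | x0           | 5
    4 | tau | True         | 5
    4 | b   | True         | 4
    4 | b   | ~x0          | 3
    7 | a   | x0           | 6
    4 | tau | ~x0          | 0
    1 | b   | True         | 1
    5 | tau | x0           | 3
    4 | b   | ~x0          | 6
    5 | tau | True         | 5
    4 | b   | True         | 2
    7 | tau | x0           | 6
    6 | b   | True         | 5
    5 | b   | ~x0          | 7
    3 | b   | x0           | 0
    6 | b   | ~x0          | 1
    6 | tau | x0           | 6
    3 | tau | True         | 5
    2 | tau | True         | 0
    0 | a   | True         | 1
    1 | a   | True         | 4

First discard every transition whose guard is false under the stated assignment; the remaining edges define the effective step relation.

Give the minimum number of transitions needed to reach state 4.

BFS to 4:
  L0 = {0}
  L1 = {1}
  L2 = {4}
depth(4)=2, e.g. a·a

Answer: 2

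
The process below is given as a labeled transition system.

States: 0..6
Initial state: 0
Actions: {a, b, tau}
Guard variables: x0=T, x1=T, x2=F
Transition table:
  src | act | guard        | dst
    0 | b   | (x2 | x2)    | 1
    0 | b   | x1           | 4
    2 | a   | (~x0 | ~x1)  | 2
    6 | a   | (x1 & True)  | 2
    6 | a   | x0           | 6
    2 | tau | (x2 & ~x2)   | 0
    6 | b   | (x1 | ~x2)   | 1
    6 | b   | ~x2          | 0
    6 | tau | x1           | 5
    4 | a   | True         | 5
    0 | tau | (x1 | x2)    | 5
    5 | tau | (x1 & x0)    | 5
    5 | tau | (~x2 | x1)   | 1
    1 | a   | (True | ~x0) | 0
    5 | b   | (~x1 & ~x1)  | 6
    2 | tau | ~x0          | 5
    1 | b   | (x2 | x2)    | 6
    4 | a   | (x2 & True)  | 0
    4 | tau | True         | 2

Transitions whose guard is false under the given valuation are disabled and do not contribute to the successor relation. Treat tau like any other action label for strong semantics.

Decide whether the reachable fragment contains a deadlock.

Answer: DEADLOCK at state 2

Analysis:
Reach set: {0,1,2,4,5}
  0: b→4  tau→5  [2 out]
  1: a→0  [1 out]
  2: ∅  [deadlock]
  4: a→5  tau→2  [2 out]
  5: tau→1  tau→5  [2 out]
witness 2: b·tau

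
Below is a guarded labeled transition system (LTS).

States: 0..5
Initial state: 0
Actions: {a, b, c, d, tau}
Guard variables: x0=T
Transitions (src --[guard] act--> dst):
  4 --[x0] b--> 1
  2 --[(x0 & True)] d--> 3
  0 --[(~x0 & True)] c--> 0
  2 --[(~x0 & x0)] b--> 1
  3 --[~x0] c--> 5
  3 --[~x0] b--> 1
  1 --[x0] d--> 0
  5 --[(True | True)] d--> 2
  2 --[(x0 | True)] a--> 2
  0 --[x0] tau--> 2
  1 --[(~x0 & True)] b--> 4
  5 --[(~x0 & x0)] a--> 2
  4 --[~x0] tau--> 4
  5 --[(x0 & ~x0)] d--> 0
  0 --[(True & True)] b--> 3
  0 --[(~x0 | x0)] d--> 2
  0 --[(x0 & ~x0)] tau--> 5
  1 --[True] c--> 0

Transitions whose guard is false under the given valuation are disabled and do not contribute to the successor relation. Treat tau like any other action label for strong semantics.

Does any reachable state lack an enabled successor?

R = {0,2,3}
  0: b→3  d→2  tau→2  [deg 3]
  2: a→2  d→3  [deg 2]
  3: ∅  [deadlock]
witness 3: b

Answer: DEADLOCK at state 3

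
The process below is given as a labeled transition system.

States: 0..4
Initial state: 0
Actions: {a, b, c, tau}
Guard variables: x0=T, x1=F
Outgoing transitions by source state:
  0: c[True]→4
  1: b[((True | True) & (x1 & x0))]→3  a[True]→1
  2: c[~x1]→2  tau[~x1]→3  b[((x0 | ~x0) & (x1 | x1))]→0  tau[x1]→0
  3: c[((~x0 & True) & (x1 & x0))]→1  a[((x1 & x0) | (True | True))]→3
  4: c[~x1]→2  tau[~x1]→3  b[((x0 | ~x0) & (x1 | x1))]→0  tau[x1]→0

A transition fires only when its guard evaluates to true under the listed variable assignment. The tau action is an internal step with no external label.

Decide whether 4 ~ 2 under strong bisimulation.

Refine partition for ~:
  round 0: {{0,1,2,3,4}}
  round 1: {{0},{1,3},{2,4}}
3 equivalence class(es) (converged in 2)
[4]={2,4}  [2]={2,4}

Answer: BISIMILAR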